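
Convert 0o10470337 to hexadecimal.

0x2270df

Each octal digit is 3 bits: 1=001 0=000 4=100 7=111 0=000 3=011 3=011 7=111.
Group the bits into nibbles: 0010 0010 0111 0000 1101 1111 → 2270df.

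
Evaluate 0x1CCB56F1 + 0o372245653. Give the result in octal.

0x1CCB56F1 = 0o3462653361 in octal.
Add column by column in base 8, right to left:
  1+3 = 4
  6+5 = 3 carry 1
  3+6+1 = 2 carry 1
  3+5+1 = 1 carry 1
  5+4+1 = 2 carry 1
  6+2+1 = 1 carry 1
  2+2+1 = 5
  6+7 = 5 carry 1
  4+3+1 = 0 carry 1
  3+0+1 = 4

0o4055121234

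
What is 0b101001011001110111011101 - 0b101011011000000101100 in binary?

Subtract column by column in base 2:
  1-0 → 1
  0-0 → 0
  1-1 → 0
  1-1 → 0
  1-0 → 1
  0-1 → 1 (borrow)
  1-0-1 → 0
  1-0 → 1
  1-0 → 1
  0-0 → 0
  1-0 → 1
  1-0 → 1
  1-1 → 0
  0-1 → 1 (borrow)
  0-0-1 → 1 (borrow)
  1-1-1 → 1 (borrow)
  1-1-1 → 1 (borrow)
  0-0-1 → 1 (borrow)
  1-1-1 → 1 (borrow)
  0-0-1 → 1 (borrow)
  0-1-1 → 0 (borrow)
  1-0-1 → 0
  0-0 → 0
  1-0 → 1

0b100011111110110110110001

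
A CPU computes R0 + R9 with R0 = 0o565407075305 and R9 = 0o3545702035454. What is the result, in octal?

Add column by column in base 8, right to left:
  5+4 = 1 carry 1
  0+5+1 = 6
  3+4 = 7
  5+5 = 2 carry 1
  7+3+1 = 3 carry 1
  0+0+1 = 1
  7+2 = 1 carry 1
  0+0+1 = 1
  4+7 = 3 carry 1
  5+5+1 = 3 carry 1
  6+4+1 = 3 carry 1
  5+5+1 = 3 carry 1
  0+3+1 = 4

0o4333311132761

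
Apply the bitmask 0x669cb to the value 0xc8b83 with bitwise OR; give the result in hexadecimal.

OR each hex digit independently (no carries):
  c|6=e, 8|6=e, b|9=b, 8|c=c, 3|b=b

0xeebcb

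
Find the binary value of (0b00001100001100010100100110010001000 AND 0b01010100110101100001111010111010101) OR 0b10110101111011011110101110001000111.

0b00001100001100010100100110010001000 AND 0b01010100110101100001111010111010101 = 0b00000100000100000000100010010000000.
Then OR with 0b10110101111011011110101110001000111.

0b10110101111111011110101110011000111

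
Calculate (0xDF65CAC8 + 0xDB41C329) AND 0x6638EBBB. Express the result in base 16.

Add column by column in base 16, right to left:
  8+9 = 1 carry 1
  C+2+1 = F
  A+3 = D
  C+C = 8 carry 1
  5+1+1 = 7
  6+4 = A
  F+B = A carry 1
  D+D+1 = B carry 1
  final carry 1
Sum = 0x1BAA78DF1; now AND with 0x6638EBBB:
  1&0=0, B&6=2, A&6=2, A&3=2, 7&8=0, 8&E=8, D&B=9, F&B=B, 1&B=1

0x222089B1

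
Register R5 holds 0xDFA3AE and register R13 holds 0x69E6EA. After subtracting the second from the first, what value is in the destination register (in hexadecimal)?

0x75BCC4

Subtract column by column in base 16:
  E-A → 4
  A-E → C (borrow)
  3-6-1 → C (borrow)
  A-E-1 → B (borrow)
  F-9-1 → 5
  D-6 → 7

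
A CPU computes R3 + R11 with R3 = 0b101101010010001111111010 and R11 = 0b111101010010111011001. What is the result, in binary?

Add column by column in base 2, right to left:
  0+1 = 1
  1+0 = 1
  0+0 = 0
  1+1 = 0 carry 1
  1+1+1 = 1 carry 1
  1+0+1 = 0 carry 1
  1+1+1 = 1 carry 1
  1+1+1 = 1 carry 1
  1+1+1 = 1 carry 1
  1+0+1 = 0 carry 1
  0+1+1 = 0 carry 1
  0+0+1 = 1
  0+0 = 0
  1+1 = 0 carry 1
  0+0+1 = 1
  0+1 = 1
  1+0 = 1
  0+1 = 1
  1+1 = 0 carry 1
  0+1+1 = 0 carry 1
  1+1+1 = 1 carry 1
  1+0+1 = 0 carry 1
  0+0+1 = 1
  1+0 = 1

0b110100111100100111010011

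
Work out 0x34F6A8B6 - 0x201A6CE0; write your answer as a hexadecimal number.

0x14DC3BD6

Subtract column by column in base 16:
  6-0 → 6
  B-E → D (borrow)
  8-C-1 → B (borrow)
  A-6-1 → 3
  6-A → C (borrow)
  F-1-1 → D
  4-0 → 4
  3-2 → 1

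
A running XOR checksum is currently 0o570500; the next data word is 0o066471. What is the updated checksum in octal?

0o516171

XOR each oct digit independently (no carries):
  5^0=5, 7^6=1, 0^6=6, 5^4=1, 0^7=7, 0^1=1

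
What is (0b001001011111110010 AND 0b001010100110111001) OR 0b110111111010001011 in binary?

0b111111111110111011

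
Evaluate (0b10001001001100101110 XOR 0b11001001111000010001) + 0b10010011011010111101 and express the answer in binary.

0b11010100001111111100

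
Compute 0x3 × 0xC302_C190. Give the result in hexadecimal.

0x2490844B0

Multiply each base-16 digit by 3, carrying:
  0×3 = 0 → write 0
  9×3 = 27 → write B carry 1
  1×3+1 = 4 → write 4
  C×3 = 36 → write 4 carry 2
  2×3+2 = 8 → write 8
  0×3 = 0 → write 0
  3×3 = 9 → write 9
  C×3 = 36 → write 4 carry 2
  remaining carry: 2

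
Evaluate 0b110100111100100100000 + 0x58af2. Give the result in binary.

0b1000000000010000010010

0x58af2 = 0b1011000101011110010 in binary.
Add column by column in base 2, right to left:
  0+0 = 0
  0+1 = 1
  0+0 = 0
  0+0 = 0
  0+1 = 1
  1+1 = 0 carry 1
  0+1+1 = 0 carry 1
  0+1+1 = 0 carry 1
  1+0+1 = 0 carry 1
  0+1+1 = 0 carry 1
  0+0+1 = 1
  1+1 = 0 carry 1
  1+0+1 = 0 carry 1
  1+0+1 = 0 carry 1
  1+0+1 = 0 carry 1
  0+1+1 = 0 carry 1
  0+1+1 = 0 carry 1
  1+0+1 = 0 carry 1
  0+1+1 = 0 carry 1
  1+0+1 = 0 carry 1
  1+0+1 = 0 carry 1
  final carry 1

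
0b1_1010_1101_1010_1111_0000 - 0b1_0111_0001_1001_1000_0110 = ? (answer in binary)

Subtract column by column in base 2:
  0-0 → 0
  0-1 → 1 (borrow)
  0-1-1 → 0 (borrow)
  0-0-1 → 1 (borrow)
  1-0-1 → 0
  1-0 → 1
  1-0 → 1
  1-1 → 0
  0-1 → 1 (borrow)
  1-0-1 → 0
  0-0 → 0
  1-1 → 0
  1-1 → 0
  0-0 → 0
  1-0 → 1
  1-0 → 1
  0-1 → 1 (borrow)
  1-1-1 → 1 (borrow)
  0-1-1 → 0 (borrow)
  1-0-1 → 0
  1-1 → 0

0b111100000101101010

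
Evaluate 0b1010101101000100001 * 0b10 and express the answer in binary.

Multiply each base-2 digit by 2, carrying:
  1×2 = 2 → write 0 carry 1
  0×2+1 = 1 → write 1
  0×2 = 0 → write 0
  0×2 = 0 → write 0
  0×2 = 0 → write 0
  1×2 = 2 → write 0 carry 1
  0×2+1 = 1 → write 1
  0×2 = 0 → write 0
  0×2 = 0 → write 0
  1×2 = 2 → write 0 carry 1
  0×2+1 = 1 → write 1
  1×2 = 2 → write 0 carry 1
  1×2+1 = 3 → write 1 carry 1
  0×2+1 = 1 → write 1
  1×2 = 2 → write 0 carry 1
  0×2+1 = 1 → write 1
  1×2 = 2 → write 0 carry 1
  0×2+1 = 1 → write 1
  1×2 = 2 → write 0 carry 1
  remaining carry: 1

0b10101011010001000010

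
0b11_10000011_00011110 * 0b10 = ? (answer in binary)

Multiply each base-2 digit by 2, carrying:
  0×2 = 0 → write 0
  1×2 = 2 → write 0 carry 1
  1×2+1 = 3 → write 1 carry 1
  1×2+1 = 3 → write 1 carry 1
  1×2+1 = 3 → write 1 carry 1
  0×2+1 = 1 → write 1
  0×2 = 0 → write 0
  0×2 = 0 → write 0
  1×2 = 2 → write 0 carry 1
  1×2+1 = 3 → write 1 carry 1
  0×2+1 = 1 → write 1
  0×2 = 0 → write 0
  0×2 = 0 → write 0
  0×2 = 0 → write 0
  0×2 = 0 → write 0
  1×2 = 2 → write 0 carry 1
  1×2+1 = 3 → write 1 carry 1
  1×2+1 = 3 → write 1 carry 1
  remaining carry: 1

0b1110000011000111100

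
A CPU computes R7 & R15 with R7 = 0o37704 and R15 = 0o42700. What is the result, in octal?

0o02700

AND each oct digit independently (no carries):
  3&4=0, 7&2=2, 7&7=7, 0&0=0, 4&0=0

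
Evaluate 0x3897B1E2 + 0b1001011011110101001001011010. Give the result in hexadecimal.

0x4207043C

0b1001011011110101001001011010 = 0x96F525A in hexadecimal.
Add column by column in base 16, right to left:
  2+A = C
  E+5 = 3 carry 1
  1+2+1 = 4
  B+5 = 0 carry 1
  7+F+1 = 7 carry 1
  9+6+1 = 0 carry 1
  8+9+1 = 2 carry 1
  3+0+1 = 4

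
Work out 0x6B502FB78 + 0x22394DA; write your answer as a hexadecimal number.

0x6B7269052

Add column by column in base 16, right to left:
  8+A = 2 carry 1
  7+D+1 = 5 carry 1
  B+4+1 = 0 carry 1
  F+9+1 = 9 carry 1
  2+3+1 = 6
  0+2 = 2
  5+2 = 7
  B+0 = B
  6+0 = 6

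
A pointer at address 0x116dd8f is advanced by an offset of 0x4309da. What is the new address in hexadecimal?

0x159e769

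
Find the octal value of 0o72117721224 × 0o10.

Multiply each base-8 digit by 8, carrying:
  4×8 = 32 → write 0 carry 4
  2×8+4 = 20 → write 4 carry 2
  2×8+2 = 18 → write 2 carry 2
  1×8+2 = 10 → write 2 carry 1
  2×8+1 = 17 → write 1 carry 2
  7×8+2 = 58 → write 2 carry 7
  7×8+7 = 63 → write 7 carry 7
  1×8+7 = 15 → write 7 carry 1
  1×8+1 = 9 → write 1 carry 1
  2×8+1 = 17 → write 1 carry 2
  7×8+2 = 58 → write 2 carry 7
  remaining carry: 7

0o721177212240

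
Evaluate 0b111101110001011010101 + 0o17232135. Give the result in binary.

0b10111000001011100110010

0o17232135 = 0b1111010011010001011101 in binary.
Add column by column in base 2, right to left:
  1+1 = 0 carry 1
  0+0+1 = 1
  1+1 = 0 carry 1
  0+1+1 = 0 carry 1
  1+1+1 = 1 carry 1
  0+0+1 = 1
  1+1 = 0 carry 1
  1+0+1 = 0 carry 1
  0+0+1 = 1
  1+0 = 1
  0+1 = 1
  0+0 = 0
  0+1 = 1
  1+1 = 0 carry 1
  1+0+1 = 0 carry 1
  1+0+1 = 0 carry 1
  0+1+1 = 0 carry 1
  1+0+1 = 0 carry 1
  1+1+1 = 1 carry 1
  1+1+1 = 1 carry 1
  1+1+1 = 1 carry 1
  0+1+1 = 0 carry 1
  final carry 1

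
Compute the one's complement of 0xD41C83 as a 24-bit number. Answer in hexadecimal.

0x2BE37C

Each hex digit d becomes F−d:
  D→2, 4→B, 1→E, C→3, 8→7, 3→C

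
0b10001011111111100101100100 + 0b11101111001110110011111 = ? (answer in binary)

0b10101001111001011100000011

Add column by column in base 2, right to left:
  0+1 = 1
  0+1 = 1
  1+1 = 0 carry 1
  0+1+1 = 0 carry 1
  0+1+1 = 0 carry 1
  1+0+1 = 0 carry 1
  1+0+1 = 0 carry 1
  0+1+1 = 0 carry 1
  1+1+1 = 1 carry 1
  0+0+1 = 1
  0+1 = 1
  1+1 = 0 carry 1
  1+1+1 = 1 carry 1
  1+0+1 = 0 carry 1
  1+0+1 = 0 carry 1
  1+1+1 = 1 carry 1
  1+1+1 = 1 carry 1
  1+1+1 = 1 carry 1
  1+1+1 = 1 carry 1
  1+0+1 = 0 carry 1
  0+1+1 = 0 carry 1
  1+1+1 = 1 carry 1
  0+1+1 = 0 carry 1
  0+0+1 = 1
  0+0 = 0
  1+0 = 1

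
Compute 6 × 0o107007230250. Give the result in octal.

Multiply each base-8 digit by 6, carrying:
  0×6 = 0 → write 0
  5×6 = 30 → write 6 carry 3
  2×6+3 = 15 → write 7 carry 1
  0×6+1 = 1 → write 1
  3×6 = 18 → write 2 carry 2
  2×6+2 = 14 → write 6 carry 1
  7×6+1 = 43 → write 3 carry 5
  0×6+5 = 5 → write 5
  0×6 = 0 → write 0
  7×6 = 42 → write 2 carry 5
  0×6+5 = 5 → write 5
  1×6 = 6 → write 6

0o652053621760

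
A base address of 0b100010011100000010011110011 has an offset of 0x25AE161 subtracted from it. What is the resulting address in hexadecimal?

0x1F32392

0b100010011100000010011110011 = 0x44E04F3 in hexadecimal.
Subtract column by column in base 16:
  3-1 → 2
  F-6 → 9
  4-1 → 3
  0-E → 2 (borrow)
  E-A-1 → 3
  4-5 → F (borrow)
  4-2-1 → 1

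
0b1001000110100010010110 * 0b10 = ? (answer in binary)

0b10010001101000100101100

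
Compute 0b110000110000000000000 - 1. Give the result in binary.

The trailing 13 digits are 0, so subtracting 1 borrows through: they become 1 and the next digit up decrements.

0b110000101111111111111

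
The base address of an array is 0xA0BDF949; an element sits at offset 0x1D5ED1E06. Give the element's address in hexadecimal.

0x276AB174F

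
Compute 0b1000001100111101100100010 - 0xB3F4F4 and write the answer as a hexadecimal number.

0x52862E

0b1000001100111101100100010 = 0x1067B22 in hexadecimal.
Subtract column by column in base 16:
  2-4 → E (borrow)
  2-F-1 → 2 (borrow)
  B-4-1 → 6
  7-F → 8 (borrow)
  6-3-1 → 2
  0-B → 5 (borrow)
  1-0-1 → 0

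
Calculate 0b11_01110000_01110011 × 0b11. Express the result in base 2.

Multiply each base-2 digit by 3, carrying:
  1×3 = 3 → write 1 carry 1
  1×3+1 = 4 → write 0 carry 2
  0×3+2 = 2 → write 0 carry 1
  0×3+1 = 1 → write 1
  1×3 = 3 → write 1 carry 1
  1×3+1 = 4 → write 0 carry 2
  1×3+2 = 5 → write 1 carry 2
  0×3+2 = 2 → write 0 carry 1
  0×3+1 = 1 → write 1
  0×3 = 0 → write 0
  0×3 = 0 → write 0
  0×3 = 0 → write 0
  1×3 = 3 → write 1 carry 1
  1×3+1 = 4 → write 0 carry 2
  1×3+2 = 5 → write 1 carry 2
  0×3+2 = 2 → write 0 carry 1
  1×3+1 = 4 → write 0 carry 2
  1×3+2 = 5 → write 1 carry 2
  remaining carry: 10

0b10100101000101011001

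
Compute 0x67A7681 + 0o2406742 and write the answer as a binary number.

0x67A7681 = 0b110011110100111011010000001 in binary.
0o2406742 = 0b10100000110111100010 in binary.
Add column by column in base 2, right to left:
  1+0 = 1
  0+1 = 1
  0+0 = 0
  0+0 = 0
  0+0 = 0
  0+1 = 1
  0+1 = 1
  1+1 = 0 carry 1
  0+1+1 = 0 carry 1
  1+0+1 = 0 carry 1
  1+1+1 = 1 carry 1
  0+1+1 = 0 carry 1
  1+0+1 = 0 carry 1
  1+0+1 = 0 carry 1
  1+0+1 = 0 carry 1
  0+0+1 = 1
  0+0 = 0
  1+1 = 0 carry 1
  0+0+1 = 1
  1+1 = 0 carry 1
  1+0+1 = 0 carry 1
  1+0+1 = 0 carry 1
  1+0+1 = 0 carry 1
  0+0+1 = 1
  0+0 = 0
  1+0 = 1
  1+0 = 1

0b110100001001000010001100011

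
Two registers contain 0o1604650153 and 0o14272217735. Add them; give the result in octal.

0o16077070110

Add column by column in base 8, right to left:
  3+5 = 0 carry 1
  5+3+1 = 1 carry 1
  1+7+1 = 1 carry 1
  0+7+1 = 0 carry 1
  5+1+1 = 7
  6+2 = 0 carry 1
  4+2+1 = 7
  0+7 = 7
  6+2 = 0 carry 1
  1+4+1 = 6
  0+1 = 1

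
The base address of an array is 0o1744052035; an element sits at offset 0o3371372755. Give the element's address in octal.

0o5335445012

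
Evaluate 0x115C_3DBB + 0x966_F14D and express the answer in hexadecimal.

0x1AC32F08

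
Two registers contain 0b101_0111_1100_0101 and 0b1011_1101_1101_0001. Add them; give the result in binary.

Add column by column in base 2, right to left:
  1+1 = 0 carry 1
  0+0+1 = 1
  1+0 = 1
  0+0 = 0
  0+1 = 1
  0+0 = 0
  1+1 = 0 carry 1
  1+1+1 = 1 carry 1
  1+1+1 = 1 carry 1
  1+0+1 = 0 carry 1
  1+1+1 = 1 carry 1
  0+1+1 = 0 carry 1
  1+1+1 = 1 carry 1
  0+1+1 = 0 carry 1
  1+0+1 = 0 carry 1
  0+1+1 = 0 carry 1
  final carry 1

0b10001010110010110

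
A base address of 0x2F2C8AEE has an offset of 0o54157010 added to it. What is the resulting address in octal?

0x2F2C8AEE = 0o5713105356 in octal.
Add column by column in base 8, right to left:
  6+0 = 6
  5+1 = 6
  3+0 = 3
  5+7 = 4 carry 1
  0+5+1 = 6
  1+1 = 2
  3+4 = 7
  1+5 = 6
  7+0 = 7
  5+0 = 5

0o5767264366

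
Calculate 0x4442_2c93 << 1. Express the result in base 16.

1 bits is not a whole number of base-16 digits; in binary: 1000100010000100010110010010011 << 1 = 10001000100001000101100100100110.

0x88845926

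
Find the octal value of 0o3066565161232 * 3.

Multiply each base-8 digit by 3, carrying:
  2×3 = 6 → write 6
  3×3 = 9 → write 1 carry 1
  2×3+1 = 7 → write 7
  1×3 = 3 → write 3
  6×3 = 18 → write 2 carry 2
  1×3+2 = 5 → write 5
  5×3 = 15 → write 7 carry 1
  6×3+1 = 19 → write 3 carry 2
  5×3+2 = 17 → write 1 carry 2
  6×3+2 = 20 → write 4 carry 2
  6×3+2 = 20 → write 4 carry 2
  0×3+2 = 2 → write 2
  3×3 = 9 → write 1 carry 1
  remaining carry: 1

0o11244137523716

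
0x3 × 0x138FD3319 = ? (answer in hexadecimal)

Multiply each base-16 digit by 3, carrying:
  9×3 = 27 → write B carry 1
  1×3+1 = 4 → write 4
  3×3 = 9 → write 9
  3×3 = 9 → write 9
  D×3 = 39 → write 7 carry 2
  F×3+2 = 47 → write F carry 2
  8×3+2 = 26 → write A carry 1
  3×3+1 = 10 → write A
  1×3 = 3 → write 3

0x3AAF7994B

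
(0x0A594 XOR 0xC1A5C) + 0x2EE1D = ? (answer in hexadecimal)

First 0x0A594 XOR 0xC1A5C = 0xCBFC8.
Add column by column in base 16, right to left:
  8+D = 5 carry 1
  C+1+1 = E
  F+E = D carry 1
  B+E+1 = A carry 1
  C+2+1 = F

0xFADE5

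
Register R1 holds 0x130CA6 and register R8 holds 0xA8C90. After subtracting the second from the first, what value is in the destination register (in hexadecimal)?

Subtract column by column in base 16:
  6-0 → 6
  A-9 → 1
  C-C → 0
  0-8 → 8 (borrow)
  3-A-1 → 8 (borrow)
  1-0-1 → 0

0x88016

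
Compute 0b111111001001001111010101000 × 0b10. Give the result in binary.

0b1111110010010011110101010000

Multiply each base-2 digit by 2, carrying:
  0×2 = 0 → write 0
  0×2 = 0 → write 0
  0×2 = 0 → write 0
  1×2 = 2 → write 0 carry 1
  0×2+1 = 1 → write 1
  1×2 = 2 → write 0 carry 1
  0×2+1 = 1 → write 1
  1×2 = 2 → write 0 carry 1
  0×2+1 = 1 → write 1
  1×2 = 2 → write 0 carry 1
  1×2+1 = 3 → write 1 carry 1
  1×2+1 = 3 → write 1 carry 1
  1×2+1 = 3 → write 1 carry 1
  0×2+1 = 1 → write 1
  0×2 = 0 → write 0
  1×2 = 2 → write 0 carry 1
  0×2+1 = 1 → write 1
  0×2 = 0 → write 0
  1×2 = 2 → write 0 carry 1
  0×2+1 = 1 → write 1
  0×2 = 0 → write 0
  1×2 = 2 → write 0 carry 1
  1×2+1 = 3 → write 1 carry 1
  1×2+1 = 3 → write 1 carry 1
  1×2+1 = 3 → write 1 carry 1
  1×2+1 = 3 → write 1 carry 1
  1×2+1 = 3 → write 1 carry 1
  remaining carry: 1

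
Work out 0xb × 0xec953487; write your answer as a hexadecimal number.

0xa2a6941cd

Multiply each base-16 digit by 11, carrying:
  7×11 = 77 → write d carry 4
  8×11+4 = 92 → write c carry 5
  4×11+5 = 49 → write 1 carry 3
  3×11+3 = 36 → write 4 carry 2
  5×11+2 = 57 → write 9 carry 3
  9×11+3 = 102 → write 6 carry 6
  c×11+6 = 138 → write a carry 8
  e×11+8 = 162 → write 2 carry 10
  remaining carry: a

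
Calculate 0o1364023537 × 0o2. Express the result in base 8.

Multiply each base-8 digit by 2, carrying:
  7×2 = 14 → write 6 carry 1
  3×2+1 = 7 → write 7
  5×2 = 10 → write 2 carry 1
  3×2+1 = 7 → write 7
  2×2 = 4 → write 4
  0×2 = 0 → write 0
  4×2 = 8 → write 0 carry 1
  6×2+1 = 13 → write 5 carry 1
  3×2+1 = 7 → write 7
  1×2 = 2 → write 2

0o2750047276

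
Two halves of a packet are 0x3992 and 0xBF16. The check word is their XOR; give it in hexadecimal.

0x8684

XOR each hex digit independently (no carries):
  3^B=8, 9^F=6, 9^1=8, 2^6=4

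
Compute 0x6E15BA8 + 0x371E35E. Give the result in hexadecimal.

Add column by column in base 16, right to left:
  8+E = 6 carry 1
  A+5+1 = 0 carry 1
  B+3+1 = F
  5+E = 3 carry 1
  1+1+1 = 3
  E+7 = 5 carry 1
  6+3+1 = A

0xA533F06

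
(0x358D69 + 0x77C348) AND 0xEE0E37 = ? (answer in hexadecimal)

Add column by column in base 16, right to left:
  9+8 = 1 carry 1
  6+4+1 = B
  D+3 = 0 carry 1
  8+C+1 = 5 carry 1
  5+7+1 = D
  3+7 = A
Sum = 0xAD50B1; now AND with 0xEE0E37:
  A&E=A, D&E=C, 5&0=0, 0&E=0, B&3=3, 1&7=1

0xAC0031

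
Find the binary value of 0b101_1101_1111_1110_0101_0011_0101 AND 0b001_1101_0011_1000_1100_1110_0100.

0b001110100111000010000100100

AND bit by bit (1 only where both bits are 1):
  101110111111110010100110101
& 001110100111000110011100100
= 001110100111000010000100100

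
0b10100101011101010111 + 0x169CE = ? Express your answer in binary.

0b10111100000100100101

0x169CE = 0b10110100111001110 in binary.
Add column by column in base 2, right to left:
  1+0 = 1
  1+1 = 0 carry 1
  1+1+1 = 1 carry 1
  0+1+1 = 0 carry 1
  1+0+1 = 0 carry 1
  0+0+1 = 1
  1+1 = 0 carry 1
  0+1+1 = 0 carry 1
  1+1+1 = 1 carry 1
  1+0+1 = 0 carry 1
  1+0+1 = 0 carry 1
  0+1+1 = 0 carry 1
  1+0+1 = 0 carry 1
  0+1+1 = 0 carry 1
  1+1+1 = 1 carry 1
  0+0+1 = 1
  0+1 = 1
  1+0 = 1
  0+0 = 0
  1+0 = 1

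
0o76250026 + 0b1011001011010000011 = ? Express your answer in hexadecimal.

0xFEE699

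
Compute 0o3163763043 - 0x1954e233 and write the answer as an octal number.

0x1954e233 = 0o3125161063 in octal.
Subtract column by column in base 8:
  3-3 → 0
  4-6 → 6 (borrow)
  0-0-1 → 7 (borrow)
  3-1-1 → 1
  6-6 → 0
  7-1 → 6
  3-5 → 6 (borrow)
  6-2-1 → 3
  1-1 → 0
  3-3 → 0

0o36601760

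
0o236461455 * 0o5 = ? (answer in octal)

Multiply each base-8 digit by 5, carrying:
  5×5 = 25 → write 1 carry 3
  5×5+3 = 28 → write 4 carry 3
  4×5+3 = 23 → write 7 carry 2
  1×5+2 = 7 → write 7
  6×5 = 30 → write 6 carry 3
  4×5+3 = 23 → write 7 carry 2
  6×5+2 = 32 → write 0 carry 4
  3×5+4 = 19 → write 3 carry 2
  2×5+2 = 12 → write 4 carry 1
  remaining carry: 1

0o1430767741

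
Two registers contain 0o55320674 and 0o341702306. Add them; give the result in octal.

0o417223202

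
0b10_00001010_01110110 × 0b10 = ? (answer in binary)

0b1000001010011101100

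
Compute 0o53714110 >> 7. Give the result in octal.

0o257460

7 bits is not a whole number of base-8 digits; in binary: 101011111001100001001000 >> 7 = 10101111100110000.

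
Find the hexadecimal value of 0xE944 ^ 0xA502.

0x4C46

XOR each hex digit independently (no carries):
  E^A=4, 9^5=C, 4^0=4, 4^2=6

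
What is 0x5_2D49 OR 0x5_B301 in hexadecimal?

0x5BF49

OR each hex digit independently (no carries):
  5|5=5, 2|B=B, D|3=F, 4|0=4, 9|1=9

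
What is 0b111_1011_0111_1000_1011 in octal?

0o1733613

Group the bits in threes: 001 111 011 011 110 001 011 → 1733613.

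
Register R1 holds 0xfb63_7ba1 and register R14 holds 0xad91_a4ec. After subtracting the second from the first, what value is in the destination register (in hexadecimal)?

0x4dd1d6b5

Subtract column by column in base 16:
  1-c → 5 (borrow)
  a-e-1 → b (borrow)
  b-4-1 → 6
  7-a → d (borrow)
  3-1-1 → 1
  6-9 → d (borrow)
  b-d-1 → d (borrow)
  f-a-1 → 4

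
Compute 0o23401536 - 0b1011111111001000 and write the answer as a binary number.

0b10011010100001110010110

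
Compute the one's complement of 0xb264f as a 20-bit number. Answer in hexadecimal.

Each hex digit d becomes f−d:
  b→4, 2→d, 6→9, 4→b, f→0

0x4d9b0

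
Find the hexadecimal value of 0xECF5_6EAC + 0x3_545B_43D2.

Add column by column in base 16, right to left:
  C+2 = E
  A+D = 7 carry 1
  E+3+1 = 2 carry 1
  6+4+1 = B
  5+B = 0 carry 1
  F+5+1 = 5 carry 1
  C+4+1 = 1 carry 1
  E+5+1 = 4 carry 1
  0+3+1 = 4

0x44150B27E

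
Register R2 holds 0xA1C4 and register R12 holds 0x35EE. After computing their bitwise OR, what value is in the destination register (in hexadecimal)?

0xB5EE

OR each hex digit independently (no carries):
  A|3=B, 1|5=5, C|E=E, 4|E=E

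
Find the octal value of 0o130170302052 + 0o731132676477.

Add column by column in base 8, right to left:
  2+7 = 1 carry 1
  5+7+1 = 5 carry 1
  0+4+1 = 5
  2+6 = 0 carry 1
  0+7+1 = 0 carry 1
  3+6+1 = 2 carry 1
  0+2+1 = 3
  7+3 = 2 carry 1
  1+1+1 = 3
  0+1 = 1
  3+3 = 6
  1+7 = 0 carry 1
  final carry 1

0o1061323200551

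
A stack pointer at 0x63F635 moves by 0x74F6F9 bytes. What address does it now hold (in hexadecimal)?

0xD8ED2E

Add column by column in base 16, right to left:
  5+9 = E
  3+F = 2 carry 1
  6+6+1 = D
  F+F = E carry 1
  3+4+1 = 8
  6+7 = D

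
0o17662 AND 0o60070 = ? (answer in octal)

0o00060

AND each oct digit independently (no carries):
  1&6=0, 7&0=0, 6&0=0, 6&7=6, 2&0=0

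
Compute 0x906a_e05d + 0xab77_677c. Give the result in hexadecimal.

Add column by column in base 16, right to left:
  d+c = 9 carry 1
  5+7+1 = d
  0+7 = 7
  e+6 = 4 carry 1
  a+7+1 = 2 carry 1
  6+7+1 = e
  0+b = b
  9+a = 3 carry 1
  final carry 1

0x13be247d9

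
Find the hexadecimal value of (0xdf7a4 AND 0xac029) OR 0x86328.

0xdf7a4 AND 0xac029 = 0x8c020.
Then OR with 0x86328.

0x8e328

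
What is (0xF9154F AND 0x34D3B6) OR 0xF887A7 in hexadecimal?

0xF897A7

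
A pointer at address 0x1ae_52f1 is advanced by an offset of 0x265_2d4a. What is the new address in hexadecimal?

0x413803b

Add column by column in base 16, right to left:
  1+a = b
  f+4 = 3 carry 1
  2+d+1 = 0 carry 1
  5+2+1 = 8
  e+5 = 3 carry 1
  a+6+1 = 1 carry 1
  1+2+1 = 4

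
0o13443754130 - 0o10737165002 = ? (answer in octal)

0o2504567126

Subtract column by column in base 8:
  0-2 → 6 (borrow)
  3-0-1 → 2
  1-0 → 1
  4-5 → 7 (borrow)
  5-6-1 → 6 (borrow)
  7-1-1 → 5
  3-7 → 4 (borrow)
  4-3-1 → 0
  4-7 → 5 (borrow)
  3-0-1 → 2
  1-1 → 0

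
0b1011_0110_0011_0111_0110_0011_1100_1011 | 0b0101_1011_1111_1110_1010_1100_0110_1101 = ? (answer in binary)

0b11111111111111111110111111101111

OR bit by bit (1 where either bit is 1):
  10110110001101110110001111001011
| 01011011111111101010110001101101
= 11111111111111111110111111101111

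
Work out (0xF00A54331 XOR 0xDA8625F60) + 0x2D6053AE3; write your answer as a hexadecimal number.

0x57ECC5734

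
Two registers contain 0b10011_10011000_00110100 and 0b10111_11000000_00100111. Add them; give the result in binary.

0b1010110101100001011011

Add column by column in base 2, right to left:
  0+1 = 1
  0+1 = 1
  1+1 = 0 carry 1
  0+0+1 = 1
  1+0 = 1
  1+1 = 0 carry 1
  0+0+1 = 1
  0+0 = 0
  0+0 = 0
  0+0 = 0
  0+0 = 0
  1+0 = 1
  1+0 = 1
  0+0 = 0
  0+1 = 1
  1+1 = 0 carry 1
  1+1+1 = 1 carry 1
  1+1+1 = 1 carry 1
  0+1+1 = 0 carry 1
  0+0+1 = 1
  1+1 = 0 carry 1
  final carry 1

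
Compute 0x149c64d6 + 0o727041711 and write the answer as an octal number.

0x149c64d6 = 0o2447062326 in octal.
Add column by column in base 8, right to left:
  6+1 = 7
  2+1 = 3
  3+7 = 2 carry 1
  2+1+1 = 4
  6+4 = 2 carry 1
  0+0+1 = 1
  7+7 = 6 carry 1
  4+2+1 = 7
  4+7 = 3 carry 1
  2+0+1 = 3

0o3376124237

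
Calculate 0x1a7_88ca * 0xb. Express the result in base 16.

0x1232e0ae

Multiply each base-16 digit by 11, carrying:
  a×11 = 110 → write e carry 6
  c×11+6 = 138 → write a carry 8
  8×11+8 = 96 → write 0 carry 6
  8×11+6 = 94 → write e carry 5
  7×11+5 = 82 → write 2 carry 5
  a×11+5 = 115 → write 3 carry 7
  1×11+7 = 18 → write 2 carry 1
  remaining carry: 1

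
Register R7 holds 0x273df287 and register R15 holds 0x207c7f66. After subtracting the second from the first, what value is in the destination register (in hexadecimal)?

0x6c17321

Subtract column by column in base 16:
  7-6 → 1
  8-6 → 2
  2-f → 3 (borrow)
  f-7-1 → 7
  d-c → 1
  3-7 → c (borrow)
  7-0-1 → 6
  2-2 → 0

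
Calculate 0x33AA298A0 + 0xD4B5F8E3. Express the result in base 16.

0x40F589183

Add column by column in base 16, right to left:
  0+3 = 3
  A+E = 8 carry 1
  8+8+1 = 1 carry 1
  9+F+1 = 9 carry 1
  2+5+1 = 8
  A+B = 5 carry 1
  A+4+1 = F
  3+D = 0 carry 1
  3+0+1 = 4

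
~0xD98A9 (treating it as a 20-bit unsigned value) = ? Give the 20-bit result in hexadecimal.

0x26756

Each hex digit d becomes F−d:
  D→2, 9→6, 8→7, A→5, 9→6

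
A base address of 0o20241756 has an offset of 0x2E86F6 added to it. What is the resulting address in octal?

0x2E86F6 = 0o13503366 in octal.
Add column by column in base 8, right to left:
  6+6 = 4 carry 1
  5+6+1 = 4 carry 1
  7+3+1 = 3 carry 1
  1+3+1 = 5
  4+0 = 4
  2+5 = 7
  0+3 = 3
  2+1 = 3

0o33745344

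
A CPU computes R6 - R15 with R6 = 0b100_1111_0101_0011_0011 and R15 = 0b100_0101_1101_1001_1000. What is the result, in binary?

0b1001011110011011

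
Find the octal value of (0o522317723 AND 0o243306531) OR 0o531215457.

0o533317577

0o522317723 AND 0o243306531 = 0o002306521.
Then OR with 0o531215457.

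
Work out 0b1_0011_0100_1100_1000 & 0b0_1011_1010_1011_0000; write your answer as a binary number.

AND bit by bit (1 only where both bits are 1):
  10011010011001000
& 01011101010110000
= 00011000010000000

0b00011000010000000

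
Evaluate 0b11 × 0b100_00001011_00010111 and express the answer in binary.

Multiply each base-2 digit by 3, carrying:
  1×3 = 3 → write 1 carry 1
  1×3+1 = 4 → write 0 carry 2
  1×3+2 = 5 → write 1 carry 2
  0×3+2 = 2 → write 0 carry 1
  1×3+1 = 4 → write 0 carry 2
  0×3+2 = 2 → write 0 carry 1
  0×3+1 = 1 → write 1
  0×3 = 0 → write 0
  1×3 = 3 → write 1 carry 1
  1×3+1 = 4 → write 0 carry 2
  0×3+2 = 2 → write 0 carry 1
  1×3+1 = 4 → write 0 carry 2
  0×3+2 = 2 → write 0 carry 1
  0×3+1 = 1 → write 1
  0×3 = 0 → write 0
  0×3 = 0 → write 0
  0×3 = 0 → write 0
  0×3 = 0 → write 0
  1×3 = 3 → write 1 carry 1
  remaining carry: 1

0b11000010000101000101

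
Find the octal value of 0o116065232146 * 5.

Multiply each base-8 digit by 5, carrying:
  6×5 = 30 → write 6 carry 3
  4×5+3 = 23 → write 7 carry 2
  1×5+2 = 7 → write 7
  2×5 = 10 → write 2 carry 1
  3×5+1 = 16 → write 0 carry 2
  2×5+2 = 12 → write 4 carry 1
  5×5+1 = 26 → write 2 carry 3
  6×5+3 = 33 → write 1 carry 4
  0×5+4 = 4 → write 4
  6×5 = 30 → write 6 carry 3
  1×5+3 = 8 → write 0 carry 1
  1×5+1 = 6 → write 6

0o606412402776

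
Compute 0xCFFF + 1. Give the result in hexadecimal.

0xD000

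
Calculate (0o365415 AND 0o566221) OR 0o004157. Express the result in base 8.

0o365415 AND 0o566221 = 0o164001.
Then OR with 0o004157.

0o164157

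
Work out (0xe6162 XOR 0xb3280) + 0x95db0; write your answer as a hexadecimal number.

0xeb192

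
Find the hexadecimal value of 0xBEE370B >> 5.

5 bits is not a whole number of base-16 digits; in binary: 1011111011100011011100001011 >> 5 = 10111110111000110111000.

0x5F71B8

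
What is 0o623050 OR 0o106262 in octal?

OR each oct digit independently (no carries):
  6|1=7, 2|0=2, 3|6=7, 0|2=2, 5|6=7, 0|2=2

0o727272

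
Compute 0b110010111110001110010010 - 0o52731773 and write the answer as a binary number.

0b1000000010111110010111

0o52731773 = 0b101010111011001111111011 in binary.
Subtract column by column in base 2:
  0-1 → 1 (borrow)
  1-1-1 → 1 (borrow)
  0-0-1 → 1 (borrow)
  0-1-1 → 0 (borrow)
  1-1-1 → 1 (borrow)
  0-1-1 → 0 (borrow)
  0-1-1 → 0 (borrow)
  1-1-1 → 1 (borrow)
  1-1-1 → 1 (borrow)
  1-1-1 → 1 (borrow)
  0-0-1 → 1 (borrow)
  0-0-1 → 1 (borrow)
  0-1-1 → 0 (borrow)
  1-1-1 → 1 (borrow)
  1-0-1 → 0
  1-1 → 0
  1-1 → 0
  1-1 → 0
  0-0 → 0
  1-1 → 0
  0-0 → 0
  0-1 → 1 (borrow)
  1-0-1 → 0
  1-1 → 0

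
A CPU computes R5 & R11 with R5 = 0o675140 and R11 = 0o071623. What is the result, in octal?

0o071000

AND each oct digit independently (no carries):
  6&0=0, 7&7=7, 5&1=1, 1&6=0, 4&2=0, 0&3=0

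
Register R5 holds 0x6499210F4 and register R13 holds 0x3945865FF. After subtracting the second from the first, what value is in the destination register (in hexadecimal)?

0x2B539AAF5

Subtract column by column in base 16:
  4-F → 5 (borrow)
  F-F-1 → F (borrow)
  0-5-1 → A (borrow)
  1-6-1 → A (borrow)
  2-8-1 → 9 (borrow)
  9-5-1 → 3
  9-4 → 5
  4-9 → B (borrow)
  6-3-1 → 2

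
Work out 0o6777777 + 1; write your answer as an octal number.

0o7000000

The trailing 6 digits are 7 (max in base 8), so adding 1 cascades: they roll to 0 and the next digit up increments.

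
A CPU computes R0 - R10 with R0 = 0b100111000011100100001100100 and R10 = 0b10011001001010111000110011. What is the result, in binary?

0b10011111010001101000110001

Subtract column by column in base 2:
  0-1 → 1 (borrow)
  0-1-1 → 0 (borrow)
  1-0-1 → 0
  0-0 → 0
  0-1 → 1 (borrow)
  1-1-1 → 1 (borrow)
  1-0-1 → 0
  0-0 → 0
  0-0 → 0
  0-1 → 1 (borrow)
  0-1-1 → 0 (borrow)
  1-1-1 → 1 (borrow)
  0-0-1 → 1 (borrow)
  0-1-1 → 0 (borrow)
  1-0-1 → 0
  1-1 → 0
  1-0 → 1
  0-0 → 0
  0-1 → 1 (borrow)
  0-0-1 → 1 (borrow)
  0-0-1 → 1 (borrow)
  1-1-1 → 1 (borrow)
  1-1-1 → 1 (borrow)
  1-0-1 → 0
  0-0 → 0
  0-1 → 1 (borrow)
  1-0-1 → 0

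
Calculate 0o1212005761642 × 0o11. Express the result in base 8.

0o13332065600262

Multiply each base-8 digit by 9, carrying:
  2×9 = 18 → write 2 carry 2
  4×9+2 = 38 → write 6 carry 4
  6×9+4 = 58 → write 2 carry 7
  1×9+7 = 16 → write 0 carry 2
  6×9+2 = 56 → write 0 carry 7
  7×9+7 = 70 → write 6 carry 8
  5×9+8 = 53 → write 5 carry 6
  0×9+6 = 6 → write 6
  0×9 = 0 → write 0
  2×9 = 18 → write 2 carry 2
  1×9+2 = 11 → write 3 carry 1
  2×9+1 = 19 → write 3 carry 2
  1×9+2 = 11 → write 3 carry 1
  remaining carry: 1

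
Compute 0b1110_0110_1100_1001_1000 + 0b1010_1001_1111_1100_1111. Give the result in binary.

0b110010000110001100111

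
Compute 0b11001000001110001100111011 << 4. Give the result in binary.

Left shift by 4: append 4 zero bits.

0b110010000011100011001110110000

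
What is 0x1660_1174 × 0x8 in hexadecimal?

Multiply each base-16 digit by 8, carrying:
  4×8 = 32 → write 0 carry 2
  7×8+2 = 58 → write A carry 3
  1×8+3 = 11 → write B
  1×8 = 8 → write 8
  0×8 = 0 → write 0
  6×8 = 48 → write 0 carry 3
  6×8+3 = 51 → write 3 carry 3
  1×8+3 = 11 → write B

0xB3008BA0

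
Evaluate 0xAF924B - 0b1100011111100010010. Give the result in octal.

0o52251471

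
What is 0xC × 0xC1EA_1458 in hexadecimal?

0x916F8F420

Multiply each base-16 digit by 12, carrying:
  8×12 = 96 → write 0 carry 6
  5×12+6 = 66 → write 2 carry 4
  4×12+4 = 52 → write 4 carry 3
  1×12+3 = 15 → write F
  A×12 = 120 → write 8 carry 7
  E×12+7 = 175 → write F carry 10
  1×12+10 = 22 → write 6 carry 1
  C×12+1 = 145 → write 1 carry 9
  remaining carry: 9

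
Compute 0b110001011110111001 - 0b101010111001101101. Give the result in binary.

0b110100101001100

Subtract column by column in base 2:
  1-1 → 0
  0-0 → 0
  0-1 → 1 (borrow)
  1-1-1 → 1 (borrow)
  1-0-1 → 0
  1-1 → 0
  0-1 → 1 (borrow)
  1-0-1 → 0
  1-0 → 1
  1-1 → 0
  1-1 → 0
  0-1 → 1 (borrow)
  1-0-1 → 0
  0-1 → 1 (borrow)
  0-0-1 → 1 (borrow)
  0-1-1 → 0 (borrow)
  1-0-1 → 0
  1-1 → 0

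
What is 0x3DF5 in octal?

Expand each hex digit to 4 bits: 3=0011 D=1101 F=1111 5=0101.
Group the bits in threes: 011 110 111 110 101 → 36765.

0o36765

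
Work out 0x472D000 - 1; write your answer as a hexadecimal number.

The trailing 3 digits are 0, so subtracting 1 borrows through: they become F and the next digit up decrements.

0x472CFFF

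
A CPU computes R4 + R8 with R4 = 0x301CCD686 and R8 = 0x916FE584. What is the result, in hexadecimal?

Add column by column in base 16, right to left:
  6+4 = A
  8+8 = 0 carry 1
  6+5+1 = C
  D+E = B carry 1
  C+F+1 = C carry 1
  C+6+1 = 3 carry 1
  1+1+1 = 3
  0+9 = 9
  3+0 = 3

0x3933CBC0A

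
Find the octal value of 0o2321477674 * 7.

0o20673277044

Multiply each base-8 digit by 7, carrying:
  4×7 = 28 → write 4 carry 3
  7×7+3 = 52 → write 4 carry 6
  6×7+6 = 48 → write 0 carry 6
  7×7+6 = 55 → write 7 carry 6
  7×7+6 = 55 → write 7 carry 6
  4×7+6 = 34 → write 2 carry 4
  1×7+4 = 11 → write 3 carry 1
  2×7+1 = 15 → write 7 carry 1
  3×7+1 = 22 → write 6 carry 2
  2×7+2 = 16 → write 0 carry 2
  remaining carry: 2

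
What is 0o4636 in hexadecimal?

0x99e

Each octal digit is 3 bits: 4=100 6=110 3=011 6=110.
Group the bits into nibbles: 1001 1001 1110 → 99e.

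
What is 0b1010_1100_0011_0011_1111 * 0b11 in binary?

0b1000000100100110111101

Multiply each base-2 digit by 3, carrying:
  1×3 = 3 → write 1 carry 1
  1×3+1 = 4 → write 0 carry 2
  1×3+2 = 5 → write 1 carry 2
  1×3+2 = 5 → write 1 carry 2
  1×3+2 = 5 → write 1 carry 2
  1×3+2 = 5 → write 1 carry 2
  0×3+2 = 2 → write 0 carry 1
  0×3+1 = 1 → write 1
  1×3 = 3 → write 1 carry 1
  1×3+1 = 4 → write 0 carry 2
  0×3+2 = 2 → write 0 carry 1
  0×3+1 = 1 → write 1
  0×3 = 0 → write 0
  0×3 = 0 → write 0
  1×3 = 3 → write 1 carry 1
  1×3+1 = 4 → write 0 carry 2
  0×3+2 = 2 → write 0 carry 1
  1×3+1 = 4 → write 0 carry 2
  0×3+2 = 2 → write 0 carry 1
  1×3+1 = 4 → write 0 carry 2
  remaining carry: 10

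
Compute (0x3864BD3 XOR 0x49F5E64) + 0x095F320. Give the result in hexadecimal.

First 0x3864BD3 XOR 0x49F5E64 = 0x71915B7.
Add column by column in base 16, right to left:
  7+0 = 7
  B+2 = D
  5+3 = 8
  1+F = 0 carry 1
  9+5+1 = F
  1+9 = A
  7+0 = 7

0x7AF08D7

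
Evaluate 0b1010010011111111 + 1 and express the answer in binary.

0b1010010100000000

The trailing 8 digits are 1 (max in base 2), so adding 1 cascades: they roll to 0 and the next digit up increments.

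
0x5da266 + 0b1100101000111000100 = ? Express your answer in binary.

0x5da266 = 0b10111011010001001100110 in binary.
Add column by column in base 2, right to left:
  0+0 = 0
  1+0 = 1
  1+1 = 0 carry 1
  0+0+1 = 1
  0+0 = 0
  1+0 = 1
  1+1 = 0 carry 1
  0+1+1 = 0 carry 1
  0+1+1 = 0 carry 1
  1+0+1 = 0 carry 1
  0+0+1 = 1
  0+0 = 0
  0+1 = 1
  1+0 = 1
  0+1 = 1
  1+0 = 1
  1+0 = 1
  0+1 = 1
  1+1 = 0 carry 1
  1+0+1 = 0 carry 1
  1+0+1 = 0 carry 1
  0+0+1 = 1
  1+0 = 1

0b11000111111010000101010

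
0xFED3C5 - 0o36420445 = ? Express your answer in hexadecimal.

0x84B2A0

0o36420445 = 0x7A2125 in hexadecimal.
Subtract column by column in base 16:
  5-5 → 0
  C-2 → A
  3-1 → 2
  D-2 → B
  E-A → 4
  F-7 → 8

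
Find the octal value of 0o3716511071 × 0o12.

0o47022333072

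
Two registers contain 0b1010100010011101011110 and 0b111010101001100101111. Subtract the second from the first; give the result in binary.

0b11001101010000101111

Subtract column by column in base 2:
  0-1 → 1 (borrow)
  1-1-1 → 1 (borrow)
  1-1-1 → 1 (borrow)
  1-1-1 → 1 (borrow)
  1-0-1 → 0
  0-1 → 1 (borrow)
  1-0-1 → 0
  0-0 → 0
  1-1 → 0
  1-1 → 0
  1-0 → 1
  0-0 → 0
  0-1 → 1 (borrow)
  1-0-1 → 0
  0-1 → 1 (borrow)
  0-0-1 → 1 (borrow)
  0-1-1 → 0 (borrow)
  1-0-1 → 0
  0-1 → 1 (borrow)
  1-1-1 → 1 (borrow)
  0-1-1 → 0 (borrow)
  1-0-1 → 0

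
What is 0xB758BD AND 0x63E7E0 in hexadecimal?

0x2340A0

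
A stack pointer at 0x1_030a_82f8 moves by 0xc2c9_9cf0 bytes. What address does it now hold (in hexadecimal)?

0x1c5d41fe8

Add column by column in base 16, right to left:
  8+0 = 8
  f+f = e carry 1
  2+c+1 = f
  8+9 = 1 carry 1
  a+9+1 = 4 carry 1
  0+c+1 = d
  3+2 = 5
  0+c = c
  1+0 = 1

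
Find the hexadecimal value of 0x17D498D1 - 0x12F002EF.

0x4E495E2

Subtract column by column in base 16:
  1-F → 2 (borrow)
  D-E-1 → E (borrow)
  8-2-1 → 5
  9-0 → 9
  4-0 → 4
  D-F → E (borrow)
  7-2-1 → 4
  1-1 → 0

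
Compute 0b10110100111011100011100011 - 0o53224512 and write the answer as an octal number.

0o211507631

0b10110100111011100011100011 = 0o264734343 in octal.
Subtract column by column in base 8:
  3-2 → 1
  4-1 → 3
  3-5 → 6 (borrow)
  4-4-1 → 7 (borrow)
  3-2-1 → 0
  7-2 → 5
  4-3 → 1
  6-5 → 1
  2-0 → 2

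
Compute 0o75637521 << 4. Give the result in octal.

4 bits is not a whole number of base-8 digits; in binary: 111101110011111101010001 << 4 = 1111011100111111010100010000.

0o1734772420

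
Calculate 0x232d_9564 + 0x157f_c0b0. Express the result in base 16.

Add column by column in base 16, right to left:
  4+0 = 4
  6+b = 1 carry 1
  5+0+1 = 6
  9+c = 5 carry 1
  d+f+1 = d carry 1
  2+7+1 = a
  3+5 = 8
  2+1 = 3

0x38ad5614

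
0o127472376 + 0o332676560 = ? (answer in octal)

0o462371156

Add column by column in base 8, right to left:
  6+0 = 6
  7+6 = 5 carry 1
  3+5+1 = 1 carry 1
  2+6+1 = 1 carry 1
  7+7+1 = 7 carry 1
  4+6+1 = 3 carry 1
  7+2+1 = 2 carry 1
  2+3+1 = 6
  1+3 = 4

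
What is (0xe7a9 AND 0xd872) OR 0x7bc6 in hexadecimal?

0xe7a9 AND 0xd872 = 0xc020.
Then OR with 0x7bc6.

0xfbe6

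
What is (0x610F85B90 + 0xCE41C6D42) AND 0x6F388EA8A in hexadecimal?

Add column by column in base 16, right to left:
  0+2 = 2
  9+4 = D
  B+D = 8 carry 1
  5+6+1 = C
  8+C = 4 carry 1
  F+1+1 = 1 carry 1
  0+4+1 = 5
  1+E = F
  6+C = 2 carry 1
  final carry 1
Sum = 0x12F514C8D2; now AND with 0x6F388EA8A:
  1&0=0, 2&6=2, F&F=F, 5&3=1, 1&8=0, 4&8=0, C&E=C, 8&A=8, D&8=8, 2&A=2

0x2F100C882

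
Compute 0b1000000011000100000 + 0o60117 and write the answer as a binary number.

0b1000110011001101111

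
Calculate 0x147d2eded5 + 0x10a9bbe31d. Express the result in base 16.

Add column by column in base 16, right to left:
  5+d = 2 carry 1
  d+1+1 = f
  e+3 = 1 carry 1
  d+e+1 = c carry 1
  e+b+1 = a carry 1
  2+b+1 = e
  d+9 = 6 carry 1
  7+a+1 = 2 carry 1
  4+0+1 = 5
  1+1 = 2

0x2526eac1f2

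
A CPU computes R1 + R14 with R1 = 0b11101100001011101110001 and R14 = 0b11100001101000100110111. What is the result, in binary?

0b111001101110100010101000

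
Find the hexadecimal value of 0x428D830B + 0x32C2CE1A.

Add column by column in base 16, right to left:
  B+A = 5 carry 1
  0+1+1 = 2
  3+E = 1 carry 1
  8+C+1 = 5 carry 1
  D+2+1 = 0 carry 1
  8+C+1 = 5 carry 1
  2+2+1 = 5
  4+3 = 7

0x75505125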